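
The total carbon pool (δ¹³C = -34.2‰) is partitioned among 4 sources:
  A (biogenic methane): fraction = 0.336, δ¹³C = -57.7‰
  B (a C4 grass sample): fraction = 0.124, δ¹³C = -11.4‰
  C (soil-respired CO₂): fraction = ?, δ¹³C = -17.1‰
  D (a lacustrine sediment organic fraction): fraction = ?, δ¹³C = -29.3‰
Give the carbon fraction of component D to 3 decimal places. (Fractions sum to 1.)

Let f_D and f_C be the unknown fractions; fractions sum to 1 so f_D + f_C = 0.540.
Mass balance: Σ fᵢ·δᵢ = δ_bulk ⇒ f_D·(-29.3) + f_C·(-17.1) = -34.2 − (-20.801) = -13.399
Substitute f_C = 0.540 − f_D:
f_D·(-29.3 − -17.1) = -13.399 − 0.540×(-17.1) = -4.165
f_D = -4.165 / -12.2 = 0.3414

0.341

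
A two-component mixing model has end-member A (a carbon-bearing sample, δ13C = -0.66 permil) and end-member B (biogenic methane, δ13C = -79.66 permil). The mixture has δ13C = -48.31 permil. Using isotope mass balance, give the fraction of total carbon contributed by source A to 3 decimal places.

0.397

δ_mix = f_A·δ_A + (1 − f_A)·δ_B  ⇒  f_A = (δ_mix − δ_B)/(δ_A − δ_B)
f_A = (-48.31 − (-79.66)) / (-0.66 − (-79.66))
f_A = 31.35 / 79.00 = 0.3968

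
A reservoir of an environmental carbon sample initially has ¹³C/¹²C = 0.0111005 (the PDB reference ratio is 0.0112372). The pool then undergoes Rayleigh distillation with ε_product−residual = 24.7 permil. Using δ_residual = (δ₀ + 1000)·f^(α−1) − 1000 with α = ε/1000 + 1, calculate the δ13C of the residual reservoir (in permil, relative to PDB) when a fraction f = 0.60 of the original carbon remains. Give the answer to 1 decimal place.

δ₀ = (0.0111005/0.0112372 − 1)×1000 = (0.987835 − 1)×1000 = -12.165 permil
α − 1 = ε/1000 = 0.0247
f^(α−1) = 0.60^(0.0247) = 0.987462
δ_res = (-12.165 + 1000) × 0.987462 − 1000 = 975.449 − 1000 = -24.55 permil

-24.6 permil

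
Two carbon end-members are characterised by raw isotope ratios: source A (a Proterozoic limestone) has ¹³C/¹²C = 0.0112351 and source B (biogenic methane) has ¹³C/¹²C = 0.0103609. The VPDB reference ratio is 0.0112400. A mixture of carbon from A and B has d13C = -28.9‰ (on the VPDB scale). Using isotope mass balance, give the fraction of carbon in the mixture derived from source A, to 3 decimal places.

0.634

δ_A = (0.0112351/0.0112400 − 1)×1000 = (0.999564 − 1)×1000 = -0.436‰
δ_B = (0.0103609/0.0112400 − 1)×1000 = (0.921788 − 1)×1000 = -78.212‰
f_A = (δ_mix − δ_B)/(δ_A − δ_B) = (-28.9 − (-78.212))/(-0.436 − (-78.212))
f_A = 49.312 / 77.776 = 0.6340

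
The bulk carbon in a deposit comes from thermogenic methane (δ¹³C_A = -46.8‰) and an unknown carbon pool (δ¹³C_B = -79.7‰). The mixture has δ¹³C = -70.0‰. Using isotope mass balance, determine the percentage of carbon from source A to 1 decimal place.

δ_mix = f_A·δ_A + (1 − f_A)·δ_B  ⇒  f_A = (δ_mix − δ_B)/(δ_A − δ_B)
f_A = (-70.0 − (-79.7)) / (-46.8 − (-79.7))
f_A = 9.7 / 32.9 = 0.2948

29.5%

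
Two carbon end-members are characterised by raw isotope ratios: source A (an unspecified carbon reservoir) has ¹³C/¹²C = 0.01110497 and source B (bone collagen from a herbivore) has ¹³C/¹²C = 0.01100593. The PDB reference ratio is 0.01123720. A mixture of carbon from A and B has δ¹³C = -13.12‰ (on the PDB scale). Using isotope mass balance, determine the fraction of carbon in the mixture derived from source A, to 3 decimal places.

δ_A = (0.01110497/0.01123720 − 1)×1000 = (0.988233 − 1)×1000 = -11.767‰
δ_B = (0.01100593/0.01123720 − 1)×1000 = (0.979419 − 1)×1000 = -20.581‰
f_A = (δ_mix − δ_B)/(δ_A − δ_B) = (-13.12 − (-20.581))/(-11.767 − (-20.581))
f_A = 7.461 / 8.814 = 0.8465

0.847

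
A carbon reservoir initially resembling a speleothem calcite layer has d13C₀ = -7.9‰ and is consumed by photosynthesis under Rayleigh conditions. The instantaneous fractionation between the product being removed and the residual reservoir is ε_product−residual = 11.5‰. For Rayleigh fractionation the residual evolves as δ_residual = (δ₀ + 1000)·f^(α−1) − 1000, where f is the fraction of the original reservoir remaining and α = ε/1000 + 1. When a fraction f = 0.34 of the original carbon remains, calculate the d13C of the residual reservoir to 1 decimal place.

Rayleigh residual: δ_res = (δ₀ + 1000)·f^(α−1) − 1000
α = ε/1000 + 1 = 1.01150, so α − 1 = 0.01150
f^(α−1) = 0.34^(0.01150) = 0.987670
δ_res = (-7.9 + 1000) × 0.987670 − 1000 = 979.868 − 1000 = -20.13‰

-20.1‰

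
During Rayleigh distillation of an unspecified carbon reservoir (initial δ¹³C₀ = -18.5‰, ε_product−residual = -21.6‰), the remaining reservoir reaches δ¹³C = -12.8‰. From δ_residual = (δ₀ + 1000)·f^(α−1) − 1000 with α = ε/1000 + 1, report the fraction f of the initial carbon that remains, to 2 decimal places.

α − 1 = ε/1000 = -0.0216
(δ_res + 1000)/(δ₀ + 1000) = (-12.8 + 1000)/(-18.5 + 1000) = 987.2/981.5 = 1.005807
f = 1.005807^(1/-0.0216) = exp(ln(1.005807)/-0.0216) = exp(0.00579/-0.0216)
f = exp(-0.2681) = 0.7648

0.76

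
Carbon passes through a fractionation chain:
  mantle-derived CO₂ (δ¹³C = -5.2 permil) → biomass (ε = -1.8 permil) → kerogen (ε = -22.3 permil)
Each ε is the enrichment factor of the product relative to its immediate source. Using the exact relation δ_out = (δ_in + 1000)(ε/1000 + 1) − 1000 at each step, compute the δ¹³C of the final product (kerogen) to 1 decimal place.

-29.1 permil

step 1: δ = (-5.20 + 1000)·(-1.8/1000 + 1) − 1000 = -6.99 permil
step 2: δ = (-6.99 + 1000)·(-22.3/1000 + 1) − 1000 = -29.13 permil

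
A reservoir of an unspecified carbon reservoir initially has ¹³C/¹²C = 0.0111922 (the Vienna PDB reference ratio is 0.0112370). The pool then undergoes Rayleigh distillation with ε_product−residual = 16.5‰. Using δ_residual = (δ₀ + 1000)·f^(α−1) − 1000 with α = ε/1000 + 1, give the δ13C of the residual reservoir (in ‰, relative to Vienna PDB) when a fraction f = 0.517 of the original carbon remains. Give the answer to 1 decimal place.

δ₀ = (0.0111922/0.0112370 − 1)×1000 = (0.996013 − 1)×1000 = -3.987‰
α − 1 = ε/1000 = 0.0165
f^(α−1) = 0.517^(0.0165) = 0.989174
δ_res = (-3.987 + 1000) × 0.989174 − 1000 = 985.230 − 1000 = -14.77‰

-14.8‰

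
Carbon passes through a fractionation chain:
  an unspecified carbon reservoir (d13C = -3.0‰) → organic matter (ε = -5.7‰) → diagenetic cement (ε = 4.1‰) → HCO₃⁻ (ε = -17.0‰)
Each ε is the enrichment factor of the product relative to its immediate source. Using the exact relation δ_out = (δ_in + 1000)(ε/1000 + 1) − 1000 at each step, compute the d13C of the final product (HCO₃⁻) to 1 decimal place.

-21.5‰

step 1: δ = (-3.00 + 1000)·(-5.7/1000 + 1) − 1000 = -8.68‰
step 2: δ = (-8.68 + 1000)·(4.1/1000 + 1) − 1000 = -4.62‰
step 3: δ = (-4.62 + 1000)·(-17.0/1000 + 1) − 1000 = -21.54‰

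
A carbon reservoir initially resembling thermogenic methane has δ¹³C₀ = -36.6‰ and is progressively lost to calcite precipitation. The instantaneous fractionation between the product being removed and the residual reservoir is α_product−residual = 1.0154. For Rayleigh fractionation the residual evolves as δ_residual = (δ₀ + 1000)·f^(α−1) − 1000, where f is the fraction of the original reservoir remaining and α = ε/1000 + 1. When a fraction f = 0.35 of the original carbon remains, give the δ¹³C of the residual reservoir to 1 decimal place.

-52.1‰

Rayleigh residual: δ_res = (δ₀ + 1000)·f^(α−1) − 1000
α − 1 = 0.01540
f^(α−1) = 0.35^(0.01540) = 0.983963
δ_res = (-36.6 + 1000) × 0.983963 − 1000 = 947.950 − 1000 = -52.05‰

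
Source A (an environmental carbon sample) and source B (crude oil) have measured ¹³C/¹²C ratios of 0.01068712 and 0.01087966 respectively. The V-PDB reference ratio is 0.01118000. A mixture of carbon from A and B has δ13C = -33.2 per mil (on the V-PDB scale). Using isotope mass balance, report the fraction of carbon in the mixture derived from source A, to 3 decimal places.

δ_A = (0.01068712/0.01118000 − 1)×1000 = (0.955914 − 1)×1000 = -44.086 per mil
δ_B = (0.01087966/0.01118000 − 1)×1000 = (0.973136 − 1)×1000 = -26.864 per mil
f_A = (δ_mix − δ_B)/(δ_A − δ_B) = (-33.2 − (-26.864))/(-44.086 − (-26.864))
f_A = -6.336 / -17.222 = 0.3679

0.368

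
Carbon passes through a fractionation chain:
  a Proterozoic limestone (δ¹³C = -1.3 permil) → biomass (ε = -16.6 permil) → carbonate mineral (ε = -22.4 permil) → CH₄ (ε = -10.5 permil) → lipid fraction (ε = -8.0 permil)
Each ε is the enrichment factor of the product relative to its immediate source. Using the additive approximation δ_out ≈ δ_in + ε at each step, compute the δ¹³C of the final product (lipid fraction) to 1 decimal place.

-58.8 permil

step 1: δ ≈ -1.3 + (-16.6) = -17.9 permil
step 2: δ ≈ -17.9 + (-22.4) = -40.3 permil
step 3: δ ≈ -40.3 + (-10.5) = -50.8 permil
step 4: δ ≈ -50.8 + (-8.0) = -58.8 permil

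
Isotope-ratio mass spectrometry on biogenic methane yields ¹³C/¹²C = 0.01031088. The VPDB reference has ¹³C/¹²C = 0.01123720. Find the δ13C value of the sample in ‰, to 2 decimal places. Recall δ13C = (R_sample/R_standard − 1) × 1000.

-82.43‰

δ13C = (R_sample / R_standard − 1) × 1000
R_sample / R_standard = 0.01031088 / 0.01123720 = 0.917567
δ13C = (0.917567 − 1) × 1000 = -82.433‰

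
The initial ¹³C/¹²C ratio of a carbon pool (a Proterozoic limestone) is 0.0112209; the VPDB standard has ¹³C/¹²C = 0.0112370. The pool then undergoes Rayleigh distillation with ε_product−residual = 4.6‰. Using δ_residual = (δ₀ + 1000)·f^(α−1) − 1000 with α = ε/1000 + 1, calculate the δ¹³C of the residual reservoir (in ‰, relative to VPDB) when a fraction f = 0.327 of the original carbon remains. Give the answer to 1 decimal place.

-6.6‰

δ₀ = (0.0112209/0.0112370 − 1)×1000 = (0.998567 − 1)×1000 = -1.433‰
α − 1 = ε/1000 = 0.0046
f^(α−1) = 0.327^(0.0046) = 0.994871
δ_res = (-1.433 + 1000) × 0.994871 − 1000 = 993.446 − 1000 = -6.55‰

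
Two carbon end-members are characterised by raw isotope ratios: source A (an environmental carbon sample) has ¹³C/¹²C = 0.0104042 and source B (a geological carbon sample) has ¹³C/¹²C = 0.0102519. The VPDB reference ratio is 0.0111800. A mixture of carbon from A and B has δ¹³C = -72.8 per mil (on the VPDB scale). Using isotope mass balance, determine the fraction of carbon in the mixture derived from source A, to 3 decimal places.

0.750

δ_A = (0.0104042/0.0111800 − 1)×1000 = (0.930608 − 1)×1000 = -69.392 per mil
δ_B = (0.0102519/0.0111800 − 1)×1000 = (0.916986 − 1)×1000 = -83.014 per mil
f_A = (δ_mix − δ_B)/(δ_A − δ_B) = (-72.8 − (-83.014))/(-69.392 − (-83.014))
f_A = 10.214 / 13.623 = 0.7498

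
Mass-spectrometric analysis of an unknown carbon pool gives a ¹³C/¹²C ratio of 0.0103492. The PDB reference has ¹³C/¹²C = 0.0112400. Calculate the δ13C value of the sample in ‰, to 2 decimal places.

-79.25‰

δ13C = (R_sample / R_standard − 1) × 1000
R_sample / R_standard = 0.0103492 / 0.0112400 = 0.920747
δ13C = (0.920747 − 1) × 1000 = -79.253‰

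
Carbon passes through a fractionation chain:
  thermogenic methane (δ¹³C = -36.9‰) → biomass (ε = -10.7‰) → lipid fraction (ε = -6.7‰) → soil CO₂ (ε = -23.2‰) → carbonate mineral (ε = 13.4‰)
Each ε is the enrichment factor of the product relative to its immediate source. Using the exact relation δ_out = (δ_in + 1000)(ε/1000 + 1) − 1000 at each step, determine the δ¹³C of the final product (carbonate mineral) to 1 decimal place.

-63.2‰

step 1: δ = (-36.90 + 1000)·(-10.7/1000 + 1) − 1000 = -47.21‰
step 2: δ = (-47.21 + 1000)·(-6.7/1000 + 1) − 1000 = -53.59‰
step 3: δ = (-53.59 + 1000)·(-23.2/1000 + 1) − 1000 = -75.55‰
step 4: δ = (-75.55 + 1000)·(13.4/1000 + 1) − 1000 = -63.16‰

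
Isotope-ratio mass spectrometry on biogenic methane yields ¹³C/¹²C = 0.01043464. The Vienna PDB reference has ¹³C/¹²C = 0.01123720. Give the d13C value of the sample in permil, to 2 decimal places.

d13C = (R_sample / R_standard − 1) × 1000
R_sample / R_standard = 0.01043464 / 0.01123720 = 0.928580
d13C = (0.928580 − 1) × 1000 = -71.420 permil

-71.42 permil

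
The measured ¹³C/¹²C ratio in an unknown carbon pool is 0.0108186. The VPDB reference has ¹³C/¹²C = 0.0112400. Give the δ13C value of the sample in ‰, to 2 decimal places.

δ13C = (R_sample / R_standard − 1) × 1000
R_sample / R_standard = 0.0108186 / 0.0112400 = 0.962509
δ13C = (0.962509 − 1) × 1000 = -37.491‰

-37.49‰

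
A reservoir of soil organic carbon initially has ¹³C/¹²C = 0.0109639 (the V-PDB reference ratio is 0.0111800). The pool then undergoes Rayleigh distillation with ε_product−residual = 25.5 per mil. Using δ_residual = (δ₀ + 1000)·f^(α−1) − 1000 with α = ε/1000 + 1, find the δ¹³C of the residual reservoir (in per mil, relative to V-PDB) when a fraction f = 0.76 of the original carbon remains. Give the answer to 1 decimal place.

-26.2 per mil

δ₀ = (0.0109639/0.0111800 − 1)×1000 = (0.980671 − 1)×1000 = -19.329 per mil
α − 1 = ε/1000 = 0.0255
f^(α−1) = 0.76^(0.0255) = 0.993026
δ_res = (-19.329 + 1000) × 0.993026 − 1000 = 973.832 − 1000 = -26.17 per mil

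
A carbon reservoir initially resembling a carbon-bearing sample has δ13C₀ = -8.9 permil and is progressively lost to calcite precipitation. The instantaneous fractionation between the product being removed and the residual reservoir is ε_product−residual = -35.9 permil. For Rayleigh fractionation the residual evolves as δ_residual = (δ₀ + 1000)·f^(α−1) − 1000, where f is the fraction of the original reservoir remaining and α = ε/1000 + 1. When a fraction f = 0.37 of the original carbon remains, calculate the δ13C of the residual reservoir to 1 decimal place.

27.1 permil

Rayleigh residual: δ_res = (δ₀ + 1000)·f^(α−1) − 1000
α = ε/1000 + 1 = 0.96410, so α − 1 = -0.03590
f^(α−1) = 0.37^(-0.03590) = 1.036338
δ_res = (-8.9 + 1000) × 1.036338 − 1000 = 1027.115 − 1000 = 27.11 permil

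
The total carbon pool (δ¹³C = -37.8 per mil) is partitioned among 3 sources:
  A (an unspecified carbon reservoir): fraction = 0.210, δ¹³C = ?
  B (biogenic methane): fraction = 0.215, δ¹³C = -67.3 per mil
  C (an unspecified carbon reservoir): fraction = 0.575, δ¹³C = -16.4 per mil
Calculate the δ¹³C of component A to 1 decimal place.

-66.2 per mil

Isotope mass balance: δ_bulk = Σ fᵢ·δᵢ.
-37.8 = 0.210×δ_A + 0.215×(-67.3) + 0.575×(-16.4)
0.210·δ_A = -37.8 − (-23.899) = -13.901
δ_A = -13.901 / 0.210 = -66.19 per mil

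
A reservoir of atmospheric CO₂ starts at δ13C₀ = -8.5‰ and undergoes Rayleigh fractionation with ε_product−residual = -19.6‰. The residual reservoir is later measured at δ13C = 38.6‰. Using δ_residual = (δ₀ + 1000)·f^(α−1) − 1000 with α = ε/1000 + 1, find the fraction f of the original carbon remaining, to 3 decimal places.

α − 1 = ε/1000 = -0.0196
(δ_res + 1000)/(δ₀ + 1000) = (38.6 + 1000)/(-8.5 + 1000) = 1038.6/991.5 = 1.047504
f = 1.047504^(1/-0.0196) = exp(ln(1.047504)/-0.0196) = exp(0.04641/-0.0196)
f = exp(-2.3679) = 0.0937

0.094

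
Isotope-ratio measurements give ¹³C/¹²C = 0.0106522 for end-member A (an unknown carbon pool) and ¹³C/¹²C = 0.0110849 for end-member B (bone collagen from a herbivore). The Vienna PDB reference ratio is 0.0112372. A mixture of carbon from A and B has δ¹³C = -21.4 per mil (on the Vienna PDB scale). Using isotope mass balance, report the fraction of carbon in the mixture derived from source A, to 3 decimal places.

δ_A = (0.0106522/0.0112372 − 1)×1000 = (0.947941 − 1)×1000 = -52.059 per mil
δ_B = (0.0110849/0.0112372 − 1)×1000 = (0.986447 − 1)×1000 = -13.553 per mil
f_A = (δ_mix − δ_B)/(δ_A − δ_B) = (-21.4 − (-13.553))/(-52.059 − (-13.553))
f_A = -7.847 / -38.506 = 0.2038

0.204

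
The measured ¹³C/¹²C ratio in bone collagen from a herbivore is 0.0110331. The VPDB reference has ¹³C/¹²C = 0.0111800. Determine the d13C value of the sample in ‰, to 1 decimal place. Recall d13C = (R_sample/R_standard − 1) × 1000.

-13.1‰

d13C = (R_sample / R_standard − 1) × 1000
R_sample / R_standard = 0.0110331 / 0.0111800 = 0.986860
d13C = (0.986860 − 1) × 1000 = -13.14‰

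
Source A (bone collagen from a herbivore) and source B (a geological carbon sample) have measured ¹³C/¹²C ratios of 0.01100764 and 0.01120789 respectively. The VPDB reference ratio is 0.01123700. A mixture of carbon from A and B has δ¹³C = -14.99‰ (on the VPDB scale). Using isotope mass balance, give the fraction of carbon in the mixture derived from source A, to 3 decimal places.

δ_A = (0.01100764/0.01123700 − 1)×1000 = (0.979589 − 1)×1000 = -20.411‰
δ_B = (0.01120789/0.01123700 − 1)×1000 = (0.997409 − 1)×1000 = -2.591‰
f_A = (δ_mix − δ_B)/(δ_A − δ_B) = (-14.99 − (-2.591))/(-20.411 − (-2.591))
f_A = -12.399 / -17.821 = 0.6958

0.696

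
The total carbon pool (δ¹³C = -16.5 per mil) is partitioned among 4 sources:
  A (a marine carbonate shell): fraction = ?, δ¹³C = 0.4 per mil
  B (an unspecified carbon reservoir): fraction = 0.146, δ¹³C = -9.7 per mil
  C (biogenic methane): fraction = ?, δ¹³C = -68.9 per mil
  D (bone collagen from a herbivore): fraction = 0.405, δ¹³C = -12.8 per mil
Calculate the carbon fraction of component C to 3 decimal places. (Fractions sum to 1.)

0.145

Let f_C and f_A be the unknown fractions; fractions sum to 1 so f_C + f_A = 0.449.
Mass balance: Σ fᵢ·δᵢ = δ_bulk ⇒ f_C·(-68.9) + f_A·(0.4) = -16.5 − (-6.600) = -9.900
Substitute f_A = 0.449 − f_C:
f_C·(-68.9 − 0.4) = -9.900 − 0.449×(0.4) = -10.079
f_C = -10.079 / -69.3 = 0.1454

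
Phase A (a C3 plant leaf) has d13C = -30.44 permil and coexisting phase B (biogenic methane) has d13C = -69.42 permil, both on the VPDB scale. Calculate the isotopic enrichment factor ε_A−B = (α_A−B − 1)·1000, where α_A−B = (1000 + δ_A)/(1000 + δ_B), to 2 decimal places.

41.89 permil

α_A−B = (1000 + -30.44) / (1000 + -69.42) = 969.56 / 930.58 = 1.041888
ε_A−B = (1.041888 − 1) × 1000 = 41.888 permil
(The approximation ε ≈ δ_A − δ_B would give 38.98 permil.)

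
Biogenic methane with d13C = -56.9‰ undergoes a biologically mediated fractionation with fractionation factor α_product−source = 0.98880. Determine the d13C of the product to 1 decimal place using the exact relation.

δ_product = (δ_source + 1000)·α − 1000
δ_product = (-56.9 + 1000) × 0.98880 − 1000
δ_product = 932.537 − 1000 = -67.46‰

-67.5‰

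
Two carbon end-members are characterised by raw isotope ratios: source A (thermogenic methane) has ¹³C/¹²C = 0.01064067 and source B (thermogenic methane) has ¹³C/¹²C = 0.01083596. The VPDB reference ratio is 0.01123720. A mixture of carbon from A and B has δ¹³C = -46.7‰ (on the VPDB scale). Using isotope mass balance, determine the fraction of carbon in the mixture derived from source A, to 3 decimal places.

δ_A = (0.01064067/0.01123720 − 1)×1000 = (0.946915 − 1)×1000 = -53.085‰
δ_B = (0.01083596/0.01123720 − 1)×1000 = (0.964294 − 1)×1000 = -35.706‰
f_A = (δ_mix − δ_B)/(δ_A − δ_B) = (-46.7 − (-35.706))/(-53.085 − (-35.706))
f_A = -10.994 / -17.379 = 0.6326

0.633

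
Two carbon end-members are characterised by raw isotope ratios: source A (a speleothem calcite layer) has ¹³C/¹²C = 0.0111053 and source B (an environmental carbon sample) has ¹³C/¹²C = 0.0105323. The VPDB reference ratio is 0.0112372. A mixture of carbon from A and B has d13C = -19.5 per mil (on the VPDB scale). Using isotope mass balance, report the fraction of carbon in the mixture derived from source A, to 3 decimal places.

δ_A = (0.0111053/0.0112372 − 1)×1000 = (0.988262 − 1)×1000 = -11.738 per mil
δ_B = (0.0105323/0.0112372 − 1)×1000 = (0.937271 − 1)×1000 = -62.729 per mil
f_A = (δ_mix − δ_B)/(δ_A − δ_B) = (-19.5 − (-62.729))/(-11.738 − (-62.729))
f_A = 43.229 / 50.991 = 0.8478

0.848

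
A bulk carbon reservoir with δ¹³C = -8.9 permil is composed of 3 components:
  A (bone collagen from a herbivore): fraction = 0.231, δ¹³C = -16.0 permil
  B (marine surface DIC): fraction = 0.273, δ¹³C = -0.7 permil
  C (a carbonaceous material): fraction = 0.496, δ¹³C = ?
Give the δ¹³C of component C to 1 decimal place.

Isotope mass balance: δ_bulk = Σ fᵢ·δᵢ.
-8.9 = 0.231×(-16.0) + 0.273×(-0.7) + 0.496×δ_C
0.496·δ_C = -8.9 − (-3.887) = -5.013
δ_C = -5.013 / 0.496 = -10.11 permil

-10.1 permil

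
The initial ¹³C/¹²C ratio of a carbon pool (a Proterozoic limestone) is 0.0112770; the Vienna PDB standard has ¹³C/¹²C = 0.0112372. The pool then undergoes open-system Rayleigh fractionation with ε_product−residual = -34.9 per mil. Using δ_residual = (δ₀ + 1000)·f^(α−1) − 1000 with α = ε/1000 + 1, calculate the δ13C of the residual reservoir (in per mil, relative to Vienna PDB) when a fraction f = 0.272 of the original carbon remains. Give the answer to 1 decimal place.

50.2 per mil

δ₀ = (0.0112770/0.0112372 − 1)×1000 = (1.003542 − 1)×1000 = 3.542 per mil
α − 1 = ε/1000 = -0.0349
f^(α−1) = 0.272^(-0.0349) = 1.046486
δ_res = (3.542 + 1000) × 1.046486 − 1000 = 1050.193 − 1000 = 50.19 per mil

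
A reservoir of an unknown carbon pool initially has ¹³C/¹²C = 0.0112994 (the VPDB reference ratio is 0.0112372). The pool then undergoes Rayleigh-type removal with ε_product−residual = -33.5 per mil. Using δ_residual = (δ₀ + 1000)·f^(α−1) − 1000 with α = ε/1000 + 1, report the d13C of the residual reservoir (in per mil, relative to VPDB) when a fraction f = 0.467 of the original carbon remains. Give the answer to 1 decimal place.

31.5 per mil

δ₀ = (0.0112994/0.0112372 − 1)×1000 = (1.005535 − 1)×1000 = 5.535 per mil
α − 1 = ε/1000 = -0.0335
f^(α−1) = 0.467^(-0.0335) = 1.025836
δ_res = (5.535 + 1000) × 1.025836 − 1000 = 1031.514 − 1000 = 31.51 per mil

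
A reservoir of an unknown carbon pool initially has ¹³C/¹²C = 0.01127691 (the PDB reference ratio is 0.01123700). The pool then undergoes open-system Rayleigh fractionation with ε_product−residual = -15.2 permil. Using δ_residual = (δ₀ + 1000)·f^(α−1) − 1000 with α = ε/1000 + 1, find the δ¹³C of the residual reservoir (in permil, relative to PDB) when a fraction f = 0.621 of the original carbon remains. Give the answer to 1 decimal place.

10.8 permil

δ₀ = (0.01127691/0.01123700 − 1)×1000 = (1.003552 − 1)×1000 = 3.552 permil
α − 1 = ε/1000 = -0.0152
f^(α−1) = 0.621^(-0.0152) = 1.007268
δ_res = (3.552 + 1000) × 1.007268 − 1000 = 1010.845 − 1000 = 10.85 permil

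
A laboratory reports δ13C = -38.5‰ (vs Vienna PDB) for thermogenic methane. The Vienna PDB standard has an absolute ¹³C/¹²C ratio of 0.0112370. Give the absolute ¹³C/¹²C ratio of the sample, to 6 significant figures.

R_sample = R_standard × (δ13C/1000 + 1)
R_sample = 0.0112370 × (-38.5/1000 + 1) = 0.0112370 × 0.961500
R_sample = 0.0108044

0.0108044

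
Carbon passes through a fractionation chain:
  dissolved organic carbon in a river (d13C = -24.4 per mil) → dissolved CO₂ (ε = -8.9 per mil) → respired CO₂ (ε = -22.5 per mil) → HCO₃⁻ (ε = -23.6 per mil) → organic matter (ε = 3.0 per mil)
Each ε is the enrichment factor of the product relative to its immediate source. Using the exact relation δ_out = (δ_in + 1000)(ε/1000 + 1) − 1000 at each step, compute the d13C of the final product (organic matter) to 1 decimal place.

-74.4 per mil

step 1: δ = (-24.40 + 1000)·(-8.9/1000 + 1) − 1000 = -33.08 per mil
step 2: δ = (-33.08 + 1000)·(-22.5/1000 + 1) − 1000 = -54.84 per mil
step 3: δ = (-54.84 + 1000)·(-23.6/1000 + 1) − 1000 = -77.14 per mil
step 4: δ = (-77.14 + 1000)·(3.0/1000 + 1) − 1000 = -74.38 per mil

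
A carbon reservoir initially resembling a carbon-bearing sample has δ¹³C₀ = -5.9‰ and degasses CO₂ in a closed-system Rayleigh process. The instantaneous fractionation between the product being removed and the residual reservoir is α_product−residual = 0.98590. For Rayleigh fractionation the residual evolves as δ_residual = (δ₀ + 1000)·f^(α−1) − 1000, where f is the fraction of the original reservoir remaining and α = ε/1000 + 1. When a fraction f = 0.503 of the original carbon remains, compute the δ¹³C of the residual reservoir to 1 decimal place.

3.8‰

Rayleigh residual: δ_res = (δ₀ + 1000)·f^(α−1) − 1000
α − 1 = -0.01410
f^(α−1) = 0.503^(-0.01410) = 1.009736
δ_res = (-5.9 + 1000) × 1.009736 − 1000 = 1003.779 − 1000 = 3.78‰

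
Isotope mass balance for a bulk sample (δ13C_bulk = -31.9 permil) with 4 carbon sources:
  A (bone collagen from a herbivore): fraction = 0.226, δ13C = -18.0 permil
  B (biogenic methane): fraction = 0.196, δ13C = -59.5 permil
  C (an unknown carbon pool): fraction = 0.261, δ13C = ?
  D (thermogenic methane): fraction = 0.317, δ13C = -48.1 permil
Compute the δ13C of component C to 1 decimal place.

Isotope mass balance: δ_bulk = Σ fᵢ·δᵢ.
-31.9 = 0.226×(-18.0) + 0.196×(-59.5) + 0.261×δ_C + 0.317×(-48.1)
0.261·δ_C = -31.9 − (-30.978) = -0.922
δ_C = -0.922 / 0.261 = -3.53 permil

-3.5 permil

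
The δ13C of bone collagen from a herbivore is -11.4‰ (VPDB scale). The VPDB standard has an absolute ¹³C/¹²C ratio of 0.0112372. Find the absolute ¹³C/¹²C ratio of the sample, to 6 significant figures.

R_sample = R_standard × (δ13C/1000 + 1)
R_sample = 0.0112372 × (-11.4/1000 + 1) = 0.0112372 × 0.988600
R_sample = 0.0111091

0.0111091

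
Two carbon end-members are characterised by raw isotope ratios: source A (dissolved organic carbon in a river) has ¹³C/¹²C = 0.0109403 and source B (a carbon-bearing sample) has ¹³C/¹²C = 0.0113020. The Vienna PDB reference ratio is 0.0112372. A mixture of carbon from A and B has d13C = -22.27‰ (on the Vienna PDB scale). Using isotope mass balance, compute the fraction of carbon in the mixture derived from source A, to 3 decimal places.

0.871

δ_A = (0.0109403/0.0112372 − 1)×1000 = (0.973579 − 1)×1000 = -26.421‰
δ_B = (0.0113020/0.0112372 − 1)×1000 = (1.005767 − 1)×1000 = 5.767‰
f_A = (δ_mix − δ_B)/(δ_A − δ_B) = (-22.27 − (5.767))/(-26.421 − (5.767))
f_A = -28.037 / -32.188 = 0.8710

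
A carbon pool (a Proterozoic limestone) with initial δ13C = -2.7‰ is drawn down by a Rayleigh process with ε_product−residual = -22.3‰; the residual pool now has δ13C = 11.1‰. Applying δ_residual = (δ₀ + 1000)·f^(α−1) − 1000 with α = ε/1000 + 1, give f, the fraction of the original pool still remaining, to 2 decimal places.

α − 1 = ε/1000 = -0.0223
(δ_res + 1000)/(δ₀ + 1000) = (11.1 + 1000)/(-2.7 + 1000) = 1011.1/997.3 = 1.013837
f = 1.013837^(1/-0.0223) = exp(ln(1.013837)/-0.0223) = exp(0.01374/-0.0223)
f = exp(-0.6163) = 0.5400

0.54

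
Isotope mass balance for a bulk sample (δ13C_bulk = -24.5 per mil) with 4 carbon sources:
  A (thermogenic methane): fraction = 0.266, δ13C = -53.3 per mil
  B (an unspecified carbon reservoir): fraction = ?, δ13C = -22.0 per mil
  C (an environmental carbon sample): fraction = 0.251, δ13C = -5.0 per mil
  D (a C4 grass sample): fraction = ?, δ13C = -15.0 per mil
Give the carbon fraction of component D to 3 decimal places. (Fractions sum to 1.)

Let f_D and f_B be the unknown fractions; fractions sum to 1 so f_D + f_B = 0.483.
Mass balance: Σ fᵢ·δᵢ = δ_bulk ⇒ f_D·(-15.0) + f_B·(-22.0) = -24.5 − (-15.433) = -9.067
Substitute f_B = 0.483 − f_D:
f_D·(-15.0 − -22.0) = -9.067 − 0.483×(-22.0) = 1.559
f_D = 1.559 / 7.0 = 0.2227

0.223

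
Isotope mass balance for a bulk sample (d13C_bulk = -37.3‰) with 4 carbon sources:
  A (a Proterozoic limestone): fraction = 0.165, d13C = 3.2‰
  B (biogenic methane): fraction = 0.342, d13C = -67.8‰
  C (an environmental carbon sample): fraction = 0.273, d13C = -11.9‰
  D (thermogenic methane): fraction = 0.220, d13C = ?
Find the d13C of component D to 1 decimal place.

Isotope mass balance: δ_bulk = Σ fᵢ·δᵢ.
-37.3 = 0.165×(3.2) + 0.342×(-67.8) + 0.273×(-11.9) + 0.220×δ_D
0.220·δ_D = -37.3 − (-25.908) = -11.392
δ_D = -11.392 / 0.220 = -51.78‰

-51.8‰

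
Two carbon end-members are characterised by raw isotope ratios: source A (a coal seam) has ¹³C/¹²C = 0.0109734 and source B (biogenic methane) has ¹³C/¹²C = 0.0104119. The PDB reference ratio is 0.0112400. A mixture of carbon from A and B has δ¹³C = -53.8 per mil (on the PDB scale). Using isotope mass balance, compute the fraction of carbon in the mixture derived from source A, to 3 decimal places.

0.398

δ_A = (0.0109734/0.0112400 − 1)×1000 = (0.976281 − 1)×1000 = -23.719 per mil
δ_B = (0.0104119/0.0112400 − 1)×1000 = (0.926326 − 1)×1000 = -73.674 per mil
f_A = (δ_mix − δ_B)/(δ_A − δ_B) = (-53.8 − (-73.674))/(-23.719 − (-73.674))
f_A = 19.874 / 49.956 = 0.3978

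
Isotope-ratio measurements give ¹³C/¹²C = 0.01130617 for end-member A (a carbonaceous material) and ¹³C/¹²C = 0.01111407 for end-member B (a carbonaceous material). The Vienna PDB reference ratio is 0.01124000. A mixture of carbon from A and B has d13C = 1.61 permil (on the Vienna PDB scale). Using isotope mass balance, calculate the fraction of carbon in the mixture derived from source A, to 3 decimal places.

δ_A = (0.01130617/0.01124000 − 1)×1000 = (1.005887 − 1)×1000 = 5.887 permil
δ_B = (0.01111407/0.01124000 − 1)×1000 = (0.988796 − 1)×1000 = -11.204 permil
f_A = (δ_mix − δ_B)/(δ_A − δ_B) = (1.61 − (-11.204))/(5.887 − (-11.204))
f_A = 12.814 / 17.091 = 0.7497

0.750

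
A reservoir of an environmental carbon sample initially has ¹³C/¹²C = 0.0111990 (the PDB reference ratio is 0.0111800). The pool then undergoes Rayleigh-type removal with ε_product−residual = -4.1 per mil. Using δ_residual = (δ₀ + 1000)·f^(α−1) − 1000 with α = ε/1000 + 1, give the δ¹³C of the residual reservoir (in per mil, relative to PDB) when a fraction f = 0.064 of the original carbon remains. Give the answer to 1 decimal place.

13.1 per mil

δ₀ = (0.0111990/0.0111800 − 1)×1000 = (1.001699 − 1)×1000 = 1.699 per mil
α − 1 = ε/1000 = -0.0041
f^(α−1) = 0.064^(-0.0041) = 1.011334
δ_res = (1.699 + 1000) × 1.011334 − 1000 = 1013.053 − 1000 = 13.05 per mil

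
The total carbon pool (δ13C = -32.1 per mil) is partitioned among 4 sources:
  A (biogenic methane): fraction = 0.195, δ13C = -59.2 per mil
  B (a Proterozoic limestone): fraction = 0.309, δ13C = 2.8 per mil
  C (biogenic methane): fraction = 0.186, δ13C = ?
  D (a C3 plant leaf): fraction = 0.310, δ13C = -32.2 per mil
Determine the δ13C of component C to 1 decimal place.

Isotope mass balance: δ_bulk = Σ fᵢ·δᵢ.
-32.1 = 0.195×(-59.2) + 0.309×(2.8) + 0.186×δ_C + 0.310×(-32.2)
0.186·δ_C = -32.1 − (-20.661) = -11.439
δ_C = -11.439 / 0.186 = -61.50 per mil

-61.5 per mil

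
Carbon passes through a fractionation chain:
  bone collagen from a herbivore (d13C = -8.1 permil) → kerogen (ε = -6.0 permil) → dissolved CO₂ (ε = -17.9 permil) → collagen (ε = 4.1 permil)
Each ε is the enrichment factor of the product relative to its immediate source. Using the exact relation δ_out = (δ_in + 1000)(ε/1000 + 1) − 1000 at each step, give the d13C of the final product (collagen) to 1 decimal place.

step 1: δ = (-8.10 + 1000)·(-6.0/1000 + 1) − 1000 = -14.05 permil
step 2: δ = (-14.05 + 1000)·(-17.9/1000 + 1) − 1000 = -31.70 permil
step 3: δ = (-31.70 + 1000)·(4.1/1000 + 1) − 1000 = -27.73 permil

-27.7 permil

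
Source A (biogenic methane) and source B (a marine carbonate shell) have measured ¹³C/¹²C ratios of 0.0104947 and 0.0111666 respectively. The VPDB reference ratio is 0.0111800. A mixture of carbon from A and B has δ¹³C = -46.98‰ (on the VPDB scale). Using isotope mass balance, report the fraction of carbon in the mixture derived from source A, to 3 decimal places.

δ_A = (0.0104947/0.0111800 − 1)×1000 = (0.938703 − 1)×1000 = -61.297‰
δ_B = (0.0111666/0.0111800 − 1)×1000 = (0.998801 − 1)×1000 = -1.199‰
f_A = (δ_mix − δ_B)/(δ_A − δ_B) = (-46.98 − (-1.199))/(-61.297 − (-1.199))
f_A = -45.781 / -60.098 = 0.7618

0.762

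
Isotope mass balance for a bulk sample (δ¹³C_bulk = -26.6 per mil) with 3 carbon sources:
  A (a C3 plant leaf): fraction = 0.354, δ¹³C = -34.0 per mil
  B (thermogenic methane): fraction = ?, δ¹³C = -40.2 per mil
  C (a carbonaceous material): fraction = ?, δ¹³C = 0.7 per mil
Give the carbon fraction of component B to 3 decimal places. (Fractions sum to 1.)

Let f_B and f_C be the unknown fractions; fractions sum to 1 so f_B + f_C = 0.646.
Mass balance: Σ fᵢ·δᵢ = δ_bulk ⇒ f_B·(-40.2) + f_C·(0.7) = -26.6 − (-12.036) = -14.564
Substitute f_C = 0.646 − f_B:
f_B·(-40.2 − 0.7) = -14.564 − 0.646×(0.7) = -15.016
f_B = -15.016 / -40.9 = 0.3671

0.367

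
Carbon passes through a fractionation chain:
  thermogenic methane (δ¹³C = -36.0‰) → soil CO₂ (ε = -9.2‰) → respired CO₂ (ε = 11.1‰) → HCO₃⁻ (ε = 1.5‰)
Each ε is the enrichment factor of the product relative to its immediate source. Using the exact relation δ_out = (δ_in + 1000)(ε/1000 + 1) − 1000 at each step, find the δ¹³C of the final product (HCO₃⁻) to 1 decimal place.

step 1: δ = (-36.00 + 1000)·(-9.2/1000 + 1) − 1000 = -44.87‰
step 2: δ = (-44.87 + 1000)·(11.1/1000 + 1) − 1000 = -34.27‰
step 3: δ = (-34.27 + 1000)·(1.5/1000 + 1) − 1000 = -32.82‰

-32.8‰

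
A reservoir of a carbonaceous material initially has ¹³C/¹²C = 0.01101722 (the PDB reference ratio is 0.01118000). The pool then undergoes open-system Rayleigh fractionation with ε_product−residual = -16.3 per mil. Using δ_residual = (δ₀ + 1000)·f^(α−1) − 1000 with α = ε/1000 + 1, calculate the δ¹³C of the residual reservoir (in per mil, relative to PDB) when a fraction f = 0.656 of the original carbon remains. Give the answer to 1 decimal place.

δ₀ = (0.01101722/0.01118000 − 1)×1000 = (0.985440 − 1)×1000 = -14.560 per mil
α − 1 = ε/1000 = -0.0163
f^(α−1) = 0.656^(-0.0163) = 1.006896
δ_res = (-14.560 + 1000) × 1.006896 − 1000 = 992.235 − 1000 = -7.76 per mil

-7.8 per mil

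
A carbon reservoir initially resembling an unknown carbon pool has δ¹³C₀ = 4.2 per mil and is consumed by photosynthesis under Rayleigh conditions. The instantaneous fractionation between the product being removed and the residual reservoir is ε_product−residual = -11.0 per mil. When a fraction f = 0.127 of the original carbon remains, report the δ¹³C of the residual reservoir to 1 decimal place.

27.3 per mil

Rayleigh residual: δ_res = (δ₀ + 1000)·f^(α−1) − 1000
α = ε/1000 + 1 = 0.98900, so α − 1 = -0.01100
f^(α−1) = 0.127^(-0.01100) = 1.022959
δ_res = (4.2 + 1000) × 1.022959 − 1000 = 1027.255 − 1000 = 27.26 per mil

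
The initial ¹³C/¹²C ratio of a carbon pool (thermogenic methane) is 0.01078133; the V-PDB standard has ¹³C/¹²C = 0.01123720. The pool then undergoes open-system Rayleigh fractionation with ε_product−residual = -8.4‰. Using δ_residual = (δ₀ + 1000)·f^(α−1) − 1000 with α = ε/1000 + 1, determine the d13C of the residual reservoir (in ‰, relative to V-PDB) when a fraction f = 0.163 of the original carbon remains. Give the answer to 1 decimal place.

-25.8‰

δ₀ = (0.01078133/0.01123720 − 1)×1000 = (0.959432 − 1)×1000 = -40.568‰
α − 1 = ε/1000 = -0.0084
f^(α−1) = 0.163^(-0.0084) = 1.015354
δ_res = (-40.568 + 1000) × 1.015354 − 1000 = 974.163 − 1000 = -25.84‰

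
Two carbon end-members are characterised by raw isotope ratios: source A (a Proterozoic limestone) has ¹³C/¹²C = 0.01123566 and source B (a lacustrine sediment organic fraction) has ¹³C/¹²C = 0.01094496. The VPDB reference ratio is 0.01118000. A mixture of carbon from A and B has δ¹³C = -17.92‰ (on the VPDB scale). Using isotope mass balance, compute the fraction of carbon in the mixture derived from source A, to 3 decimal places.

δ_A = (0.01123566/0.01118000 − 1)×1000 = (1.004979 − 1)×1000 = 4.979‰
δ_B = (0.01094496/0.01118000 − 1)×1000 = (0.978977 − 1)×1000 = -21.023‰
f_A = (δ_mix − δ_B)/(δ_A − δ_B) = (-17.92 − (-21.023))/(4.979 − (-21.023))
f_A = 3.103 / 26.002 = 0.1193

0.119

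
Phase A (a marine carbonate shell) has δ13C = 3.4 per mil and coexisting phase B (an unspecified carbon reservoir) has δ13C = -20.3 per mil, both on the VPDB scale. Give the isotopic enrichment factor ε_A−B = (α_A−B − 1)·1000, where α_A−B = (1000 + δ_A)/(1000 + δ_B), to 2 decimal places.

α_A−B = (1000 + 3.4) / (1000 + -20.3) = 1003.4 / 979.7 = 1.024191
ε_A−B = (1.024191 − 1) × 1000 = 24.191 per mil
(The approximation ε ≈ δ_A − δ_B would give 23.7 per mil.)

24.19 per mil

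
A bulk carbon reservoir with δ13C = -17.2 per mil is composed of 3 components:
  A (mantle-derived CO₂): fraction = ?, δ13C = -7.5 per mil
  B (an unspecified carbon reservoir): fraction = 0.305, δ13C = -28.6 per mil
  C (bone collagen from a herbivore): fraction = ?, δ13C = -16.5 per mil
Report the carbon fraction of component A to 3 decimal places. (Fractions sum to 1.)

Let f_A and f_C be the unknown fractions; fractions sum to 1 so f_A + f_C = 0.695.
Mass balance: Σ fᵢ·δᵢ = δ_bulk ⇒ f_A·(-7.5) + f_C·(-16.5) = -17.2 − (-8.723) = -8.477
Substitute f_C = 0.695 − f_A:
f_A·(-7.5 − -16.5) = -8.477 − 0.695×(-16.5) = 2.991
f_A = 2.991 / 9.0 = 0.3323

0.332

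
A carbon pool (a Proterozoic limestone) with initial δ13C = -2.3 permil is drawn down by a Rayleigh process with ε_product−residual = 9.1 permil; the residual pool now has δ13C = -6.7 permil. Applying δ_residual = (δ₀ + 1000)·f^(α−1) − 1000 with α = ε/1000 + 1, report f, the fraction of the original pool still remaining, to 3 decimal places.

α − 1 = ε/1000 = 0.0091
(δ_res + 1000)/(δ₀ + 1000) = (-6.7 + 1000)/(-2.3 + 1000) = 993.3/997.7 = 0.995590
f = 0.995590^(1/0.0091) = exp(ln(0.995590)/0.0091) = exp(-0.00442/0.0091)
f = exp(-0.4857) = 0.6153

0.615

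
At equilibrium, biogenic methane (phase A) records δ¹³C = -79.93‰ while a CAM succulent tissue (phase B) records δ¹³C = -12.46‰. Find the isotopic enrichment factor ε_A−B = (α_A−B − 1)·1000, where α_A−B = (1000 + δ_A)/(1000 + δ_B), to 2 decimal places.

-68.32‰

α_A−B = (1000 + -79.93) / (1000 + -12.46) = 920.07 / 987.54 = 0.931679
ε_A−B = (0.931679 − 1) × 1000 = -68.321‰
(The approximation ε ≈ δ_A − δ_B would give -67.47‰.)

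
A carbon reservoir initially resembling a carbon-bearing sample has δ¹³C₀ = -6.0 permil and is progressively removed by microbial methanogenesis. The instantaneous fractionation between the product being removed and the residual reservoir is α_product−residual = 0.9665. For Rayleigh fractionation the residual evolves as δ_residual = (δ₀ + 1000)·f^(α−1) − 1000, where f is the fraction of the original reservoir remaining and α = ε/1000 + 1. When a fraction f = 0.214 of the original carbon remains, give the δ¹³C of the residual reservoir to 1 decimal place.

46.7 permil

Rayleigh residual: δ_res = (δ₀ + 1000)·f^(α−1) − 1000
α − 1 = -0.03350
f^(α−1) = 0.214^(-0.03350) = 1.053007
δ_res = (-6.0 + 1000) × 1.053007 − 1000 = 1046.689 − 1000 = 46.69 permil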